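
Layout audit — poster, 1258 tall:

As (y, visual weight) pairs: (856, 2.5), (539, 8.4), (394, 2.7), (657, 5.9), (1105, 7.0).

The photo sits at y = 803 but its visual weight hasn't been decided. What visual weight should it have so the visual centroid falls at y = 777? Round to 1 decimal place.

Known weights sum to 2.5 + 8.4 + 2.7 + 5.9 + 7.0 = 26.5; their moment is 2.5·856 + 8.4·539 + 2.7·394 + 5.9·657 + 7.0·1105 = 19342.7.
Set Σw·y/Σw = 777: (19342.7 + 803w) = 777·(26.5 + w).
Solving: w = (777·26.5 − 19342.7) / (803 − 777) = 1247.8 / 26 ≈ 47.99.

w ≈ 48.0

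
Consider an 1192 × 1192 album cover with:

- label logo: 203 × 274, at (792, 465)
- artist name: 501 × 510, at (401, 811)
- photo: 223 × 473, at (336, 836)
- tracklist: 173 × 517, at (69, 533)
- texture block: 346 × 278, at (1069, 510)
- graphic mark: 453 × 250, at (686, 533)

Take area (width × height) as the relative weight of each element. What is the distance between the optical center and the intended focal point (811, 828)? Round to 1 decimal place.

≈ 336.0

Taking area as weight: label logo 203·274 = 55622, artist name 501·510 = 255510, photo 223·473 = 105479, tracklist 173·517 = 89441, texture block 346·278 = 96188, graphic mark 453·250 = 113250. Sum 715490.
x: (55622·792 + 255510·401 + 105479·336 + 89441·69 + 96188·1069 + 113250·686) / 715490 = 368638979 / 715490 ≈ 515.23
y: (55622·465 + 255510·811 + 105479·836 + 89441·533 + 96188·510 + 113250·533) / 715490 = 478353467 / 715490 ≈ 668.57
Offset from (811, 828): Δx ≈ -295.77, Δy ≈ -159.43; distance = √(Δx² + Δy²) ≈ 336.01.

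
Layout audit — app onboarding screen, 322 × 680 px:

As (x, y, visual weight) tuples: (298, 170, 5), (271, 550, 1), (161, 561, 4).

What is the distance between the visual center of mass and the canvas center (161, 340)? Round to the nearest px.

≈ 83 px

Σw = 5 + 1 + 4 = 10.
Σw·x = 5·298 + 1·271 + 4·161 = 2405, so x̄ = 2405/10 ≈ 240.50.
Σw·y = 5·170 + 1·550 + 4·561 = 3644, so ȳ = 3644/10 ≈ 364.40.
Offset from (161, 340): Δx ≈ 79.50, Δy ≈ 24.40; distance = √(Δx² + Δy²) ≈ 83.16.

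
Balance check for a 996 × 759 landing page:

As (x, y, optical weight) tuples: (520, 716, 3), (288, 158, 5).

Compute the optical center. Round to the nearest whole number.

(375, 367)

Total weight = 3 + 5 = 8.
x: (3·520 + 5·288) / 8 = 3000 / 8 ≈ 375.00
y: (3·716 + 5·158) / 8 = 2938 / 8 ≈ 367.25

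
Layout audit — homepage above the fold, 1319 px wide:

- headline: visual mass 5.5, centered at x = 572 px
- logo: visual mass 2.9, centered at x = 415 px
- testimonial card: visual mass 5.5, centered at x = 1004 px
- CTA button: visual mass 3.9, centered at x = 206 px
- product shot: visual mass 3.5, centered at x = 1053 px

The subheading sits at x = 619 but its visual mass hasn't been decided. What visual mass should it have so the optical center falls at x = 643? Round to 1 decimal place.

w ≈ 27.7

Fixed elements: Σw = 5.5 + 2.9 + 5.5 + 3.9 + 3.5 = 21.3, Σw·x = 5.5·572 + 2.9·415 + 5.5·1004 + 3.9·206 + 3.5·1053 = 14360.4.
For the centroid to hit 643: (14360.4 + w·619) / (21.3 + w) = 643.
So w = (643·21.3 − 14360.4)/(619 − 643) = -664.5/-24 ≈ 27.69.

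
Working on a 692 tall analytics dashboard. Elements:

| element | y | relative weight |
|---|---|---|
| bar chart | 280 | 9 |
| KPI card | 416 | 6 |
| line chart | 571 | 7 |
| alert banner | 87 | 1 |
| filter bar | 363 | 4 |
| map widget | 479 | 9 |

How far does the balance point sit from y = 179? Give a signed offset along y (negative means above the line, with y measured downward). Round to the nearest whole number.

≈ 234

Total weight = 9 + 6 + 7 + 1 + 4 + 9 = 36.
Σw·y = 9·280 + 6·416 + 7·571 + 1·87 + 4·363 + 9·479 = 14863, so ȳ = 14863/36 ≈ 412.86.
Difference: 412.86 − 179 ≈ 233.86.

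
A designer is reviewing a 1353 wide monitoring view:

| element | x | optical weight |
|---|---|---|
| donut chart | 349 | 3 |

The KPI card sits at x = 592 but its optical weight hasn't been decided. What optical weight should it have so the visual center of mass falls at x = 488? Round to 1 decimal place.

The single fixed element contributes weight 3, moment 3·349 = 1047.
Set Σw·x/Σw = 488: (1047 + 592w) = 488·(3 + w).
Solving: w = (488·3 − 1047) / (592 − 488) = 417 / 104 ≈ 4.01.

w ≈ 4.0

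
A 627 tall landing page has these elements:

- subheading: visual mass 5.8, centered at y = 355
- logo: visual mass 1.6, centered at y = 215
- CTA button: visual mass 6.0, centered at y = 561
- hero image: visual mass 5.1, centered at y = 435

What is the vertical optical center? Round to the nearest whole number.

Total weight = 5.8 + 1.6 + 6.0 + 5.1 = 18.5.
y: (5.8·355 + 1.6·215 + 6.0·561 + 5.1·435) / 18.5 = 7987.5 / 18.5 ≈ 431.76

y ≈ 432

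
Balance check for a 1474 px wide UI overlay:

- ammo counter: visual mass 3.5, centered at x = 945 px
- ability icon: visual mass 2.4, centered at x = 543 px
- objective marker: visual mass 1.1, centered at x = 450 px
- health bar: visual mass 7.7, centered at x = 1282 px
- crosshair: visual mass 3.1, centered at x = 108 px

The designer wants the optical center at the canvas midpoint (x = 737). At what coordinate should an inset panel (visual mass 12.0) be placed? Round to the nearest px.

With the inset panel, Σw becomes 3.5 + 2.4 + 1.1 + 7.7 + 3.1 + 12.0 = 29.8.
x: need Σw·x = 29.8·737 = 21962.6. Existing = 3.5·945 + 2.4·543 + 1.1·450 + 7.7·1282 + 3.1·108 = 15311.9. Remainder 6650.7 / 12.0 ≈ 554.23.

x ≈ 554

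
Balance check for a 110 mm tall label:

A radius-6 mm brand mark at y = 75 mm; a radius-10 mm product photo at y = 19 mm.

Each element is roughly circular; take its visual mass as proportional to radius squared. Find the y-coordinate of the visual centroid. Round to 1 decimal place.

Weights ∝ r²: brand mark 6² = 36, product photo 10² = 100; Σw = 136.
Σw·y = 36·75 + 100·19 = 4600, so ȳ = 4600/136 ≈ 33.82.

y ≈ 33.8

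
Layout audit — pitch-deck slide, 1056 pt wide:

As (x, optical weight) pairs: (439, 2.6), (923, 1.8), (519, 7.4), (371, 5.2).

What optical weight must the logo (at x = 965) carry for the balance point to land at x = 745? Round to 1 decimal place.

Existing Σw = 17.0 (2.6 + 1.8 + 7.4 + 5.2); existing moment 2.6·439 + 1.8·923 + 7.4·519 + 5.2·371 = 8572.6.
Set Σw·x/Σw = 745: (8572.6 + 965w) = 745·(17.0 + w).
Solving: w = (745·17.0 − 8572.6) / (965 − 745) = 4092.4 / 220 ≈ 18.60.

w ≈ 18.6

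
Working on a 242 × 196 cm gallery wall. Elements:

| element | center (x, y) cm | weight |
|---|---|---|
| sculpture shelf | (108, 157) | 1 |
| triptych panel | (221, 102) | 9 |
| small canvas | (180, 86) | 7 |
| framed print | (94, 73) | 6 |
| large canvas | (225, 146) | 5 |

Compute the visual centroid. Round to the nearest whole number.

(180, 102)

Weights sum to 1 + 9 + 7 + 6 + 5 = 28.
x: (1·108 + 9·221 + 7·180 + 6·94 + 5·225) / 28 = 5046 / 28 ≈ 180.21
y: (1·157 + 9·102 + 7·86 + 6·73 + 5·146) / 28 = 2845 / 28 ≈ 101.61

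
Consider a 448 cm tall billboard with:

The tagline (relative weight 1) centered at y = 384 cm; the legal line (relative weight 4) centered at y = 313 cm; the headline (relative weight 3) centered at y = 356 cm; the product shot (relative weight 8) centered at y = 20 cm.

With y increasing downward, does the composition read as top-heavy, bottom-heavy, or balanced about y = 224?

top-heavy

Total weight = 1 + 4 + 3 + 8 = 16.
y-moment: 1·384 + 4·313 + 3·356 + 8·20 = 2864; centroid 2864/16 ≈ 179.00.
179.0 lies above (smaller y than) the midline 224, so the layout is top-heavy.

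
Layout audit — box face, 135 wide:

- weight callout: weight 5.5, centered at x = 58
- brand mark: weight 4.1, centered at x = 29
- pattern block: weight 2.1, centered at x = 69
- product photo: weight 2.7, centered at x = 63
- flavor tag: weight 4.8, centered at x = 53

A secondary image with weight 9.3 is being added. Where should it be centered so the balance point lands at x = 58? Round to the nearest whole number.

New total weight: (5.5 + 4.1 + 2.1 + 2.7 + 4.8) + 9.3 = 28.5.
x: need Σw·x = 28.5·58 = 1653.0. Existing = 5.5·58 + 4.1·29 + 2.1·69 + 2.7·63 + 4.8·53 = 1007.3. Remainder 645.7 / 9.3 ≈ 69.43.

x ≈ 69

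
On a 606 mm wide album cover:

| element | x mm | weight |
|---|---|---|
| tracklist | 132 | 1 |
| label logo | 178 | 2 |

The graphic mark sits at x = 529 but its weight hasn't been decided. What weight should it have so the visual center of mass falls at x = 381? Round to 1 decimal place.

Fixed elements: Σw = 1 + 2 = 3, Σw·x = 1·132 + 2·178 = 488.
For the centroid to hit 381: (488 + w·529) / (3 + w) = 381.
Solving: w = (381·3 − 488) / (529 − 381) = 655 / 148 ≈ 4.43.

w ≈ 4.4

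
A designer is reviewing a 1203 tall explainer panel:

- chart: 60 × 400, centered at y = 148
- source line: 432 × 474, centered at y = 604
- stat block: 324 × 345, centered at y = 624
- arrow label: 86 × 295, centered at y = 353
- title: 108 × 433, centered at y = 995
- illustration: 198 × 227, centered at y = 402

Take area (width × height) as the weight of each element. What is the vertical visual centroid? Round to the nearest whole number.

y ≈ 591

Areas: chart 60·400 = 24000, source line 432·474 = 204768, stat block 324·345 = 111780, arrow label 86·295 = 25370, title 108·433 = 46764, illustration 198·227 = 44946. Total weight = 457628.
Σw·y = 24000·148 + 204768·604 + 111780·624 + 25370·353 + 46764·995 + 44946·402 = 270536674, so ȳ = 270536674/457628 ≈ 591.17.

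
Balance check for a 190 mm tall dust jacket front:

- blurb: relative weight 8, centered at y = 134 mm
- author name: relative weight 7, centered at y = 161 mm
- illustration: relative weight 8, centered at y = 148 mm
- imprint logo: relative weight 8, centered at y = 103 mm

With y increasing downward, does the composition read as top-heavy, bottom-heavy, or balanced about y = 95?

Total weight = 8 + 7 + 8 + 8 = 31.
Σw·y = 8·134 + 7·161 + 8·148 + 8·103 = 4207, so ȳ = 4207/31 ≈ 135.71.
135.7 lies below (larger y than) the midline 95, so the layout is bottom-heavy.

bottom-heavy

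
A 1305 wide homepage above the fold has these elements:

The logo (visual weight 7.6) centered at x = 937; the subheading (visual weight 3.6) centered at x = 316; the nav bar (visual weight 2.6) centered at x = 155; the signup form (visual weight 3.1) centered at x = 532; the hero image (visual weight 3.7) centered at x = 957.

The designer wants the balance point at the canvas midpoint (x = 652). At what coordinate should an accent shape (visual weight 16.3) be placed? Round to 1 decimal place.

x ≈ 626.2

New total weight: (7.6 + 3.6 + 2.6 + 3.1 + 3.7) + 16.3 = 36.9.
x: need Σw·x = 36.9·652 = 24058.8. Existing = 7.6·937 + 3.6·316 + 2.6·155 + 3.1·532 + 3.7·957 = 13851.9. Remainder 10206.9 / 16.3 ≈ 626.19.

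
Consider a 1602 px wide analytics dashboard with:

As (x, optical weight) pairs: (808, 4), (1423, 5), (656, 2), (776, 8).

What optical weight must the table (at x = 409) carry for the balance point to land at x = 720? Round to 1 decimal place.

w ≈ 13.5

Existing Σw = 19 (4 + 5 + 2 + 8); existing moment 4·808 + 5·1423 + 2·656 + 8·776 = 17867.
For the centroid to hit 720: (17867 + w·409) / (19 + w) = 720.
Rearranging, w·(409 − 720) = 720·19 − 17867 = -4187, so w ≈ -4187/-311 = 13.46.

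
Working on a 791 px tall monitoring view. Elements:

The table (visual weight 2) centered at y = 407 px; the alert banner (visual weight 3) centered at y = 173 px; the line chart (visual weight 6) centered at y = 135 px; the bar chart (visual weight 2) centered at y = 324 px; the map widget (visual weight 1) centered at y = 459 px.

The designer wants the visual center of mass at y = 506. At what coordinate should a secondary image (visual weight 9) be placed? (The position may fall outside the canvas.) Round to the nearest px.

y ≈ 932

After adding the secondary image, total weight = 2 + 3 + 6 + 2 + 1 + 9 = 23.
y: target moment 23×506 = 11638; current 2·407 + 3·173 + 6·135 + 2·324 + 1·459 = 3250; the secondary image supplies 8388, so y = 8388/9 ≈ 932.00.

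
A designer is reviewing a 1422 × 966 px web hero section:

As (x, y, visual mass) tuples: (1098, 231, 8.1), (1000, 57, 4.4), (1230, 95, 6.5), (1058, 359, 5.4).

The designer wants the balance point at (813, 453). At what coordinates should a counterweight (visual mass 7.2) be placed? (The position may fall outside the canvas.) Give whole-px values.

(-182, 1338)

After adding the counterweight, total weight = 8.1 + 4.4 + 6.5 + 5.4 + 7.2 = 31.6.
Along x: (27002.0 + 7.2·x) / 31.6 = 813 (existing moment 8.1·1098 + 4.4·1000 + 6.5·1230 + 5.4·1058 = 27002.0) ⇒ x = (25690.8 − 27002.0) / 7.2 ≈ -182.11.
Along y: (4678.0 + 7.2·y) / 31.6 = 453 (existing moment 8.1·231 + 4.4·57 + 6.5·95 + 5.4·359 = 4678.0) ⇒ y = (14314.8 − 4678.0) / 7.2 ≈ 1338.44.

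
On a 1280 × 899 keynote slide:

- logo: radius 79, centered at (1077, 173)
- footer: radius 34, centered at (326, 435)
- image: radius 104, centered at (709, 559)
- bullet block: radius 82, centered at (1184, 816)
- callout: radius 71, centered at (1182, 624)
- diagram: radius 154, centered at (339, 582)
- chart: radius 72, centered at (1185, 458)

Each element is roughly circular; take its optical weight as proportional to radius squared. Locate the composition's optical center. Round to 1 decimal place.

Weights ∝ r²: logo 79² = 6241, footer 34² = 1156, image 104² = 10816, bullet block 82² = 6724, callout 71² = 5041, diagram 154² = 23716, chart 72² = 5184; Σw = 58878.
x-moment: 6241·1077 + 1156·326 + 10816·709 + 6724·1184 + 5041·1182 + 23716·339 + 5184·1185 = 42869399; centroid 42869399/58878 ≈ 728.11.
y-moment: 6241·173 + 1156·435 + 10816·559 + 6724·816 + 5041·624 + 23716·582 + 5184·458 = 32438049; centroid 32438049/58878 ≈ 550.94.

(728.1, 550.9)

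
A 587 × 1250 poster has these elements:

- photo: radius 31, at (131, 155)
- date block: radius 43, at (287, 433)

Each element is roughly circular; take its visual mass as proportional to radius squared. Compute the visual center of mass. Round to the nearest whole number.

Weights ∝ r²: photo 31² = 961, date block 43² = 1849; Σw = 2810.
Σw·x = 961·131 + 1849·287 = 656554, so x̄ = 656554/2810 ≈ 233.65.
Σw·y = 961·155 + 1849·433 = 949572, so ȳ = 949572/2810 ≈ 337.93.

(234, 338)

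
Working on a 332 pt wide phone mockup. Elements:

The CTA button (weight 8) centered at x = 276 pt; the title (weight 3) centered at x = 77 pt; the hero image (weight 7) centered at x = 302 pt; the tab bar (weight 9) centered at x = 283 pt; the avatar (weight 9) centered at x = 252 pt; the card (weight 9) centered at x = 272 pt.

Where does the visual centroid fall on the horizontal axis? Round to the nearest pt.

Total weight = 8 + 3 + 7 + 9 + 9 + 9 = 45.
Σw·x = 11816; x̄ = 11816/45 ≈ 262.58.

x ≈ 263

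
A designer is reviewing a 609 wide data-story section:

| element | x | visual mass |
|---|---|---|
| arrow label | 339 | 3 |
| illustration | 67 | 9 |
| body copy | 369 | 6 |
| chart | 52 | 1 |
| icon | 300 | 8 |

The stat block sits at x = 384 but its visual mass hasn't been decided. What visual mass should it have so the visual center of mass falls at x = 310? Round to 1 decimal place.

Known weights sum to 3 + 9 + 6 + 1 + 8 = 27; their moment is 3·339 + 9·67 + 6·369 + 1·52 + 8·300 = 6286.
Set Σw·x/Σw = 310: (6286 + 384w) = 310·(27 + w).
Rearranging, w·(384 − 310) = 310·27 − 6286 = 2084, so w ≈ 2084/74 = 28.16.

w ≈ 28.2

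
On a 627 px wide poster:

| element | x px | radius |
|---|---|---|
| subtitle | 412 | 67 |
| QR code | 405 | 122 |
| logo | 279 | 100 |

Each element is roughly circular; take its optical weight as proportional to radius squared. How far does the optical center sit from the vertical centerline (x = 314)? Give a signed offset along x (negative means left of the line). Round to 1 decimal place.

Weights ∝ r²: subtitle 67² = 4489, QR code 122² = 14884, logo 100² = 10000; Σw = 29373.
x: (4489·412 + 14884·405 + 10000·279) / 29373 = 10667488 / 29373 ≈ 363.17
Against x = 314, that's 363.17 − 314 = 49.17.

≈ 49.2 px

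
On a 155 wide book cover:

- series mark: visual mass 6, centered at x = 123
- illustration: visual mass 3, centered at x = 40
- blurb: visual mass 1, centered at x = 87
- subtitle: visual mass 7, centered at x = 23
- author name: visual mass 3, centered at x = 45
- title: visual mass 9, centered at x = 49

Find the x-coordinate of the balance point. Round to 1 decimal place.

x ≈ 58.0

Weights sum to 6 + 3 + 1 + 7 + 3 + 9 = 29.
x: (6·123 + 3·40 + 1·87 + 7·23 + 3·45 + 9·49) / 29 = 1682 / 29 ≈ 58.00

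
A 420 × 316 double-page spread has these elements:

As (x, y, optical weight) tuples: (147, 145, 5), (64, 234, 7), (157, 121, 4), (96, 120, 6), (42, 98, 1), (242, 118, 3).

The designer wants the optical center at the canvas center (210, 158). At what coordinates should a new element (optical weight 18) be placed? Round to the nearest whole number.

New total weight: (5 + 7 + 4 + 6 + 1 + 3) + 18 = 44.
Along x: (3155 + 18·x) / 44 = 210 (existing moment 5·147 + 7·64 + 4·157 + 6·96 + 1·42 + 3·242 = 3155) ⇒ x = (9240 − 3155) / 18 ≈ 338.06.
Along y: (4019 + 18·y) / 44 = 158 (existing moment 5·145 + 7·234 + 4·121 + 6·120 + 1·98 + 3·118 = 4019) ⇒ y = (6952 − 4019) / 18 ≈ 162.94.

(338, 163)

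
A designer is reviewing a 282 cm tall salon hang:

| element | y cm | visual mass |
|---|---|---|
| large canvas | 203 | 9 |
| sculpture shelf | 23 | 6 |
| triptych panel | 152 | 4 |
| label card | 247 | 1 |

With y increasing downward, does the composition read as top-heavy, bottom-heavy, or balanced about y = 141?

balanced

Total weight = 9 + 6 + 4 + 1 = 20.
y-moment: 9·203 + 6·23 + 4·152 + 1·247 = 2820; centroid 2820/20 ≈ 141.00.
141.00 = 141 exactly: balanced.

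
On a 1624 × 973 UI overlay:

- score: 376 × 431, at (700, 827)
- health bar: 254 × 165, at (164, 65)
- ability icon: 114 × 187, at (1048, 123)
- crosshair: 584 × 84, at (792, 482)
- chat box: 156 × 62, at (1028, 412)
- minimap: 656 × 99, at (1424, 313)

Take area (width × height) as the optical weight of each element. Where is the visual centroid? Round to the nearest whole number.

(814, 537)

Areas → weights: score 376·431 = 162056, health bar 254·165 = 41910, ability icon 114·187 = 21318, crosshair 584·84 = 49056, chat box 156·62 = 9672, minimap 656·99 = 64944; Σw = 348956.
x: (162056·700 + 41910·164 + 21318·1048 + 49056·792 + 9672·1028 + 64944·1424) / 348956 = 283929128 / 348956 ≈ 813.65
y: (162056·827 + 41910·65 + 21318·123 + 49056·482 + 9672·412 + 64944·313) / 348956 = 187323904 / 348956 ≈ 536.81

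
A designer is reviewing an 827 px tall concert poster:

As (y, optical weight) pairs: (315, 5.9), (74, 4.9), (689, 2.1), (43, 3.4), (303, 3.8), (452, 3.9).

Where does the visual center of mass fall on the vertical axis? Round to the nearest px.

Weights sum to 5.9 + 4.9 + 2.1 + 3.4 + 3.8 + 3.9 = 24.0.
y-moment: 5.9·315 + 4.9·74 + 2.1·689 + 3.4·43 + 3.8·303 + 3.9·452 = 6728.4; centroid 6728.4/24.0 ≈ 280.35.

y ≈ 280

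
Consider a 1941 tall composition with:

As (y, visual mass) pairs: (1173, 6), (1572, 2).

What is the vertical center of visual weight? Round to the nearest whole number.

Σw = 6 + 2 = 8.
Σw·y = 6·1173 + 2·1572 = 10182, so ȳ = 10182/8 ≈ 1272.75.

y ≈ 1273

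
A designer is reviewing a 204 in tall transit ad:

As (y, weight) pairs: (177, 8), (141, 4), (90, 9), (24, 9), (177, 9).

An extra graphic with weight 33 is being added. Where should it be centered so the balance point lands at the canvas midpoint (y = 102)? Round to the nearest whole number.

y ≈ 83

With the extra graphic, Σw becomes 8 + 4 + 9 + 9 + 9 + 33 = 72.
y: need Σw·y = 72·102 = 7344. Existing = 8·177 + 4·141 + 9·90 + 9·24 + 9·177 = 4599. Remainder 2745 / 33 ≈ 83.18.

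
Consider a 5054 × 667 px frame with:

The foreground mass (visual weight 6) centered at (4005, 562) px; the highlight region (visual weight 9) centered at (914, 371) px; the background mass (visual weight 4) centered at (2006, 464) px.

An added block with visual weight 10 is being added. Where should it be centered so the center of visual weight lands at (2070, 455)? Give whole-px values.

(1975, 463)

With the added block, Σw becomes 6 + 9 + 4 + 10 = 29.
x: need Σw·x = 29·2070 = 60030. Existing = 6·4005 + 9·914 + 4·2006 = 40280. Remainder 19750 / 10 ≈ 1975.00.
y: need Σw·y = 29·455 = 13195. Existing = 6·562 + 9·371 + 4·464 = 8567. Remainder 4628 / 10 ≈ 462.80.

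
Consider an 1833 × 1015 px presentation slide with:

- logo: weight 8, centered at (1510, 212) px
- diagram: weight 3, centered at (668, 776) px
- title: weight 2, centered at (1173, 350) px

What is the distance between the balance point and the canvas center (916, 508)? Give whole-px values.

≈ 377 px

Σw = 8 + 3 + 2 = 13.
x-moment: 8·1510 + 3·668 + 2·1173 = 16430; centroid 16430/13 ≈ 1263.85.
y-moment: 8·212 + 3·776 + 2·350 = 4724; centroid 4724/13 ≈ 363.38.
Offset from (916, 508): Δx ≈ 347.85, Δy ≈ -144.62; distance = √(Δx² + Δy²) ≈ 376.71.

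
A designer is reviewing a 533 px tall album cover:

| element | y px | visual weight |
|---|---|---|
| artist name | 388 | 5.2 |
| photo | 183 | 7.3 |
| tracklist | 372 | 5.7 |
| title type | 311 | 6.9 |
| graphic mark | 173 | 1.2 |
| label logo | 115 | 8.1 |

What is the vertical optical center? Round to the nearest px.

Total weight = 5.2 + 7.3 + 5.7 + 6.9 + 1.2 + 8.1 = 34.4.
Σw·y = 8758.9; ȳ = 8758.9/34.4 ≈ 254.62.

y ≈ 255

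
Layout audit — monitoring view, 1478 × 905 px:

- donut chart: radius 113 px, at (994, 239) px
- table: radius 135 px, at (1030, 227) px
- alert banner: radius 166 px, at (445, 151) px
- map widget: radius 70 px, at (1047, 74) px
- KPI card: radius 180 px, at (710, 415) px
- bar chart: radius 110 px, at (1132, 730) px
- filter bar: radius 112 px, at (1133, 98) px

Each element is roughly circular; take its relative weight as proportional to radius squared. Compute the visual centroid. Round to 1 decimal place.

Weights ∝ r²: donut chart 113² = 12769, table 135² = 18225, alert banner 166² = 27556, map widget 70² = 4900, KPI card 180² = 32400, bar chart 110² = 12100, filter bar 112² = 12544; Σw = 120494.
x: moment 99770408 / weight 120494 ≈ 828.01
Σw·y = 35220734; ȳ = 35220734/120494 ≈ 292.30.

(828.0, 292.3)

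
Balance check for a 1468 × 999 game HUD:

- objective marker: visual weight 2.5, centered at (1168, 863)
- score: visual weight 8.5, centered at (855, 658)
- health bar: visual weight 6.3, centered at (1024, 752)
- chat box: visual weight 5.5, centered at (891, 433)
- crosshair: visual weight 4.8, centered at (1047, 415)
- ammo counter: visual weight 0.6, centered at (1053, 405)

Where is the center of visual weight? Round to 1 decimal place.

(964.4, 606.5)

Weights sum to 2.5 + 8.5 + 6.3 + 5.5 + 4.8 + 0.6 = 28.2.
x: (2.5·1168 + 8.5·855 + 6.3·1024 + 5.5·891 + 4.8·1047 + 0.6·1053) / 28.2 = 27196.6 / 28.2 ≈ 964.42
y: (2.5·863 + 8.5·658 + 6.3·752 + 5.5·433 + 4.8·415 + 0.6·405) / 28.2 = 17104.6 / 28.2 ≈ 606.55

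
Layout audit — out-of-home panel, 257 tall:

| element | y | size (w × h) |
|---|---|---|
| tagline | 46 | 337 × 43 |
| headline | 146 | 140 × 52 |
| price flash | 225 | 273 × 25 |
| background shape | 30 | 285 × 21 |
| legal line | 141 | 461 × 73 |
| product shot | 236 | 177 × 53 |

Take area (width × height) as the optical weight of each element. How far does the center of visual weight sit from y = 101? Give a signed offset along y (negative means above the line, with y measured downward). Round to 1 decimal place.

≈ 33.0

Areas → weights: tagline 337·43 = 14491, headline 140·52 = 7280, price flash 273·25 = 6825, background shape 285·21 = 5985, legal line 461·73 = 33653, product shot 177·53 = 9381; Σw = 77615.
Σw·y = 10403630; ȳ = 10403630/77615 ≈ 134.04.
Offset from y = 101: 134.04 − 101 ≈ 33.04.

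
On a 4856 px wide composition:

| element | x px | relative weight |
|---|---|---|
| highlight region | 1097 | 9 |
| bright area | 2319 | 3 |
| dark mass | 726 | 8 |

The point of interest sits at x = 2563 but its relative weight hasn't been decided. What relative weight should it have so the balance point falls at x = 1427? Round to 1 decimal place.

Known weights sum to 9 + 3 + 8 = 20; their moment is 9·1097 + 3·2319 + 8·726 = 22638.
Set Σw·x/Σw = 1427: (22638 + 2563w) = 1427·(20 + w).
Rearranging, w·(2563 − 1427) = 1427·20 − 22638 = 5902, so w ≈ 5902/1136 = 5.20.

w ≈ 5.2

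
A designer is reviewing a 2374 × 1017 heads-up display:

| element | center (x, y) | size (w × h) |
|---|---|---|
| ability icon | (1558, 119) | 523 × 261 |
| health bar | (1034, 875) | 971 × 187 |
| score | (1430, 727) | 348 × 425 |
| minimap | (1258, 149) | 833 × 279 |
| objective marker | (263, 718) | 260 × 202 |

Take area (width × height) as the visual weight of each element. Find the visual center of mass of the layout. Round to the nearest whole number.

Taking area as weight: ability icon 523·261 = 136503, health bar 971·187 = 181577, score 348·425 = 147900, minimap 833·279 = 232407, objective marker 260·202 = 52520. Sum 750907.
x-moment: 136503·1558 + 181577·1034 + 147900·1430 + 232407·1258 + 52520·263 = 918100058; centroid 918100058/750907 ≈ 1222.65.
y-moment: 136503·119 + 181577·875 + 147900·727 + 232407·149 + 52520·718 = 354985035; centroid 354985035/750907 ≈ 472.74.

(1223, 473)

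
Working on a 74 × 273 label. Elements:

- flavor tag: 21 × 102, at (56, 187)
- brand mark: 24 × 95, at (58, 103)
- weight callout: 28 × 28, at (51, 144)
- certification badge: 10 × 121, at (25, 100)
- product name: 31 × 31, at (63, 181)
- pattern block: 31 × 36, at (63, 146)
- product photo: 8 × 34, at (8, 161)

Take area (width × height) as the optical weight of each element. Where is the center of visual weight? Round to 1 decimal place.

Taking area as weight: flavor tag 21·102 = 2142, brand mark 24·95 = 2280, weight callout 28·28 = 784, certification badge 10·121 = 1210, product name 31·31 = 961, pattern block 31·36 = 1116, product photo 8·34 = 272. Sum 8765.
Σw·x = 2142·56 + 2280·58 + 784·51 + 1210·25 + 961·63 + 1116·63 + 272·8 = 455453, so x̄ = 455453/8765 ≈ 51.96.
Σw·y = 2142·187 + 2280·103 + 784·144 + 1210·100 + 961·181 + 1116·146 + 272·161 = 1249959, so ȳ = 1249959/8765 ≈ 142.61.

(52.0, 142.6)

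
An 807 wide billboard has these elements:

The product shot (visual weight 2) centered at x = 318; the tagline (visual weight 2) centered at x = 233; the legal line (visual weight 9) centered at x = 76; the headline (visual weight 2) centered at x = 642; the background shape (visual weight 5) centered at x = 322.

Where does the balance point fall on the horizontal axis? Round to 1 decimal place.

Total weight = 2 + 2 + 9 + 2 + 5 = 20.
x-moment: 2·318 + 2·233 + 9·76 + 2·642 + 5·322 = 4680; centroid 4680/20 ≈ 234.00.

x ≈ 234.0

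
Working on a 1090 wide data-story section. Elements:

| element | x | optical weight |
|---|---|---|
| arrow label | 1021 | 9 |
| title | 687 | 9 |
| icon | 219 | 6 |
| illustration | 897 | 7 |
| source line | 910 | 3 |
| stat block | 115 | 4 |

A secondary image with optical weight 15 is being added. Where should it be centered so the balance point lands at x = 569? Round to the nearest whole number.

x ≈ 267

With the secondary image, Σw becomes 9 + 9 + 6 + 7 + 3 + 4 + 15 = 53.
Along x: (26155 + 15·x) / 53 = 569 (existing moment 9·1021 + 9·687 + 6·219 + 7·897 + 3·910 + 4·115 = 26155) ⇒ x = (30157 − 26155) / 15 ≈ 266.80.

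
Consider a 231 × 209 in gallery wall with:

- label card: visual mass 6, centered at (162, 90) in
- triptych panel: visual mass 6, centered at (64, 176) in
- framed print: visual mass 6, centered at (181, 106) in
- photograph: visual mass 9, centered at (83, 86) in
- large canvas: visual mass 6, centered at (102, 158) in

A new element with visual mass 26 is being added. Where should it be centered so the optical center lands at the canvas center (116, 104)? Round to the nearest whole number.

(117, 84)

New total weight: (6 + 6 + 6 + 9 + 6) + 26 = 59.
x: need Σw·x = 59·116 = 6844. Existing = 6·162 + 6·64 + 6·181 + 9·83 + 6·102 = 3801. Remainder 3043 / 26 ≈ 117.04.
y: need Σw·y = 59·104 = 6136. Existing = 6·90 + 6·176 + 6·106 + 9·86 + 6·158 = 3954. Remainder 2182 / 26 ≈ 83.92.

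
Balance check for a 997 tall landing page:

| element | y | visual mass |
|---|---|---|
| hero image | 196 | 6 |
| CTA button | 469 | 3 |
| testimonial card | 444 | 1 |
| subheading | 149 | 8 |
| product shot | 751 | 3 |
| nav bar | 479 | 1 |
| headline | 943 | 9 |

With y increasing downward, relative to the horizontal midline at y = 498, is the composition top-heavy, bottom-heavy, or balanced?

Weights sum to 6 + 3 + 1 + 8 + 3 + 1 + 9 = 31.
y: moment 15438 / weight 31 ≈ 498.00
That equals the midline 498 — balanced.

balanced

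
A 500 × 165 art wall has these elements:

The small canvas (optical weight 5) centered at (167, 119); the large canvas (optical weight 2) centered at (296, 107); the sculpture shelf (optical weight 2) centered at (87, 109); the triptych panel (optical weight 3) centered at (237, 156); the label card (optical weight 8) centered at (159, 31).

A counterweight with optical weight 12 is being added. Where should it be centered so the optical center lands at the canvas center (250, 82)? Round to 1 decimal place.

(368.0, 73.4)

After adding the counterweight, total weight = 5 + 2 + 2 + 3 + 8 + 12 = 32.
Along x: (3584 + 12·x) / 32 = 250 (existing moment 5·167 + 2·296 + 2·87 + 3·237 + 8·159 = 3584) ⇒ x = (8000 − 3584) / 12 ≈ 368.00.
Along y: (1743 + 12·y) / 32 = 82 (existing moment 5·119 + 2·107 + 2·109 + 3·156 + 8·31 = 1743) ⇒ y = (2624 − 1743) / 12 ≈ 73.42.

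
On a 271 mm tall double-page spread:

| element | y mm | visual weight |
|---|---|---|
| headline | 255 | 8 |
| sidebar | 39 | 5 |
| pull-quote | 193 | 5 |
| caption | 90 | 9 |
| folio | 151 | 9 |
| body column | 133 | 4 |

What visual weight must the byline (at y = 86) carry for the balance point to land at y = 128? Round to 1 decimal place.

Known weights sum to 8 + 5 + 5 + 9 + 9 + 4 = 40; their moment is 8·255 + 5·39 + 5·193 + 9·90 + 9·151 + 4·133 = 5901.
For the centroid to hit 128: (5901 + w·86) / (40 + w) = 128.
Rearranging, w·(86 − 128) = 128·40 − 5901 = -781, so w ≈ -781/-42 = 18.60.

w ≈ 18.6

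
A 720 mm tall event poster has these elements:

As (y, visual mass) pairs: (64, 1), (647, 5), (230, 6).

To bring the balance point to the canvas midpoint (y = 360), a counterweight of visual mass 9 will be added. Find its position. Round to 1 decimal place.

New total weight: (1 + 5 + 6) + 9 = 21.
Along y: (4679 + 9·y) / 21 = 360 (existing moment 1·64 + 5·647 + 6·230 = 4679) ⇒ y = (7560 − 4679) / 9 ≈ 320.11.

y ≈ 320.1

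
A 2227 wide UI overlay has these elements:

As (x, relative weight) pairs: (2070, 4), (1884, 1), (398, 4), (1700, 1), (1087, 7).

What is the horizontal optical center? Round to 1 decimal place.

x ≈ 1239.1

Total weight = 4 + 1 + 4 + 1 + 7 = 17.
x: (4·2070 + 1·1884 + 4·398 + 1·1700 + 7·1087) / 17 = 21065 / 17 ≈ 1239.12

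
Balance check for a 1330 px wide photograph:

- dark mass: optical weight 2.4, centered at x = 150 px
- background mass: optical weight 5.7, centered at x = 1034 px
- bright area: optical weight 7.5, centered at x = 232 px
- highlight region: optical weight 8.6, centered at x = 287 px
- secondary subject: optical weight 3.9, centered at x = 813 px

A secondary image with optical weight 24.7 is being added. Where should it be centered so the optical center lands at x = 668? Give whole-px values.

With the secondary image, Σw becomes 2.4 + 5.7 + 7.5 + 8.6 + 3.9 + 24.7 = 52.8.
Along x: (13632.7 + 24.7·x) / 52.8 = 668 (existing moment 2.4·150 + 5.7·1034 + 7.5·232 + 8.6·287 + 3.9·813 = 13632.7) ⇒ x = (35270.4 − 13632.7) / 24.7 ≈ 876.02.

x ≈ 876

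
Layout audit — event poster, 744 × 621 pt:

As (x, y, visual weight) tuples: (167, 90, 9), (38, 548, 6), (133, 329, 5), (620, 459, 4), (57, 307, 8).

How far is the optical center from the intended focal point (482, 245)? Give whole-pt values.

≈ 323 pt

Total weight = 9 + 6 + 5 + 4 + 8 = 32.
x-moment: 9·167 + 6·38 + 5·133 + 4·620 + 8·57 = 5332; centroid 5332/32 ≈ 166.62.
y-moment: 9·90 + 6·548 + 5·329 + 4·459 + 8·307 = 10035; centroid 10035/32 ≈ 313.59.
From (482, 245): dx = -315.38, dy = 68.59, so the distance is √(dx²+dy²) ≈ 322.75.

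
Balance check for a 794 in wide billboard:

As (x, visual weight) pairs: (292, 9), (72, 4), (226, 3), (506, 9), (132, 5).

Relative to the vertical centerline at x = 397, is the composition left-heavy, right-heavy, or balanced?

Σw = 9 + 4 + 3 + 9 + 5 = 30.
x-moment: 9·292 + 4·72 + 3·226 + 9·506 + 5·132 = 8808; centroid 8808/30 ≈ 293.60.
293.6 lies left of the midline 397, so the layout is left-heavy.

left-heavy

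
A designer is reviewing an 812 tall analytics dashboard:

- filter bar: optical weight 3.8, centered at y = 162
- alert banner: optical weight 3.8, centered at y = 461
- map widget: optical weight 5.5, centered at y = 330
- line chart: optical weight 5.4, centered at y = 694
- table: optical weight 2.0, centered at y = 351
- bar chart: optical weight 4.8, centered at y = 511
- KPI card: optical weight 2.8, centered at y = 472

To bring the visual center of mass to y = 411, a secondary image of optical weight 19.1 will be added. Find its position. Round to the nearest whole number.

y ≈ 366

New total weight: (3.8 + 3.8 + 5.5 + 5.4 + 2.0 + 4.8 + 2.8) + 19.1 = 47.2.
y: target moment 47.2×411 = 19399.2; current 3.8·162 + 3.8·461 + 5.5·330 + 5.4·694 + 2.0·351 + 4.8·511 + 2.8·472 = 12406.4; the secondary image supplies 6992.8, so y = 6992.8/19.1 ≈ 366.12.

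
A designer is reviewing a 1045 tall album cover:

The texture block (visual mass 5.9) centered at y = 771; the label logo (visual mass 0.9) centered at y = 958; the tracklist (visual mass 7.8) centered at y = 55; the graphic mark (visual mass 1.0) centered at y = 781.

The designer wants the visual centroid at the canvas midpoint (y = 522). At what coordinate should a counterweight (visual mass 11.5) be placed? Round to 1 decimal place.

y ≈ 654.4

With the counterweight, Σw becomes 5.9 + 0.9 + 7.8 + 1.0 + 11.5 = 27.1.
Along y: (6621.1 + 11.5·y) / 27.1 = 522 (existing moment 5.9·771 + 0.9·958 + 7.8·55 + 1.0·781 = 6621.1) ⇒ y = (14146.2 − 6621.1) / 11.5 ≈ 654.36.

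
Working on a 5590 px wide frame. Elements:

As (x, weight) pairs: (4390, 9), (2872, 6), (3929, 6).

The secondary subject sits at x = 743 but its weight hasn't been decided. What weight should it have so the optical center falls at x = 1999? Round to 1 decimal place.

Fixed elements: Σw = 9 + 6 + 6 = 21, Σw·x = 9·4390 + 6·2872 + 6·3929 = 80316.
Set Σw·x/Σw = 1999: (80316 + 743w) = 1999·(21 + w).
Rearranging, w·(743 − 1999) = 1999·21 − 80316 = -38337, so w ≈ -38337/-1256 = 30.52.

w ≈ 30.5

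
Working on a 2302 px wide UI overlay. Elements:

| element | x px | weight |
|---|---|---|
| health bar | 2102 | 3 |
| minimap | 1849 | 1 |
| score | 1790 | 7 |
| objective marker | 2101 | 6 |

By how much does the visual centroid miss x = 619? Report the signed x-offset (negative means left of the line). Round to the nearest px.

≈ 1339 px

Σw = 3 + 1 + 7 + 6 = 17.
Σw·x = 3·2102 + 1·1849 + 7·1790 + 6·2101 = 33291, so x̄ = 33291/17 ≈ 1958.29.
Difference: 1958.29 − 619 ≈ 1339.29.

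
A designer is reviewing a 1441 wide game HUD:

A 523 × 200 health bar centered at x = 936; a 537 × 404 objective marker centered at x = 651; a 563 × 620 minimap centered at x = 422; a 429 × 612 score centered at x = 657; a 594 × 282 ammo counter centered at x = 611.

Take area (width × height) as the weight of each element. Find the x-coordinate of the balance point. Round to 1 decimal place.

x ≈ 600.8

Areas → weights: health bar 523·200 = 104600, objective marker 537·404 = 216948, minimap 563·620 = 349060, score 429·612 = 262548, ammo counter 594·282 = 167508; Σw = 1100664.
x-moment: 104600·936 + 216948·651 + 349060·422 + 262548·657 + 167508·611 = 661283492; centroid 661283492/1100664 ≈ 600.80.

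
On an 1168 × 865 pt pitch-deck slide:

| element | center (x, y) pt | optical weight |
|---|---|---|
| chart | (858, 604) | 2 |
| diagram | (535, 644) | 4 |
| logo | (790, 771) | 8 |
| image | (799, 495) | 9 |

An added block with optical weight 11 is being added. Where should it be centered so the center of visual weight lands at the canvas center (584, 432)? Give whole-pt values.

(226, 26)

After adding the added block, total weight = 2 + 4 + 8 + 9 + 11 = 34.
x: target moment 34×584 = 19856; current 2·858 + 4·535 + 8·790 + 9·799 = 17367; the added block supplies 2489, so x = 2489/11 ≈ 226.27.
y: target moment 34×432 = 14688; current 2·604 + 4·644 + 8·771 + 9·495 = 14407; the added block supplies 281, so y = 281/11 ≈ 25.55.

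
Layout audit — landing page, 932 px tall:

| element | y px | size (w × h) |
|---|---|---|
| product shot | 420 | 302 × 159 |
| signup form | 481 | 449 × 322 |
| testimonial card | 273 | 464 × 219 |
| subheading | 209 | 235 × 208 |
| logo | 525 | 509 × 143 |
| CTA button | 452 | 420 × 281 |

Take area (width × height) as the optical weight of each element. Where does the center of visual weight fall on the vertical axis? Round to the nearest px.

Areas → weights: product shot 302·159 = 48018, signup form 449·322 = 144578, testimonial card 464·219 = 101616, subheading 235·208 = 48880, logo 509·143 = 72787, CTA button 420·281 = 118020; Σw = 533899.
Σw·y = 48018·420 + 144578·481 + 101616·273 + 48880·209 + 72787·525 + 118020·452 = 219224881, so ȳ = 219224881/533899 ≈ 410.61.

y ≈ 411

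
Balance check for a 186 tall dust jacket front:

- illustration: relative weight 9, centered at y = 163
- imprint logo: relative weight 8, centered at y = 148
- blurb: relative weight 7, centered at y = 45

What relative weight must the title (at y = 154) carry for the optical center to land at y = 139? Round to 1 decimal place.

Known weights sum to 9 + 8 + 7 = 24; their moment is 9·163 + 8·148 + 7·45 = 2966.
For the centroid to hit 139: (2966 + w·154) / (24 + w) = 139.
So w = (139·24 − 2966)/(154 − 139) = 370/15 ≈ 24.67.

w ≈ 24.7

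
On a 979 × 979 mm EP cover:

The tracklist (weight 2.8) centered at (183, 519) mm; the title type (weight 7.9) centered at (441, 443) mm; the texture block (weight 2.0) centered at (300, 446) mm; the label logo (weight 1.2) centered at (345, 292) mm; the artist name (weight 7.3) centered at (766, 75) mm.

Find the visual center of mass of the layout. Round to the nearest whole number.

(500, 318)

Σw = 2.8 + 7.9 + 2.0 + 1.2 + 7.3 = 21.2.
Σw·x = 2.8·183 + 7.9·441 + 2.0·300 + 1.2·345 + 7.3·766 = 10602.1, so x̄ = 10602.1/21.2 ≈ 500.10.
Σw·y = 2.8·519 + 7.9·443 + 2.0·446 + 1.2·292 + 7.3·75 = 6742.8, so ȳ = 6742.8/21.2 ≈ 318.06.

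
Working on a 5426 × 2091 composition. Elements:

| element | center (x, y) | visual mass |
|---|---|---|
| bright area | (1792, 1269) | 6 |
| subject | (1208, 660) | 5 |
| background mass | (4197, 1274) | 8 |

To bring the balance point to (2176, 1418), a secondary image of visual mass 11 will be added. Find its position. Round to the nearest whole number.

(1356, 1949)

After adding the secondary image, total weight = 6 + 5 + 8 + 11 = 30.
Along x: (50368 + 11·x) / 30 = 2176 (existing moment 6·1792 + 5·1208 + 8·4197 = 50368) ⇒ x = (65280 − 50368) / 11 ≈ 1355.64.
Along y: (21106 + 11·y) / 30 = 1418 (existing moment 6·1269 + 5·660 + 8·1274 = 21106) ⇒ y = (42540 − 21106) / 11 ≈ 1948.55.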